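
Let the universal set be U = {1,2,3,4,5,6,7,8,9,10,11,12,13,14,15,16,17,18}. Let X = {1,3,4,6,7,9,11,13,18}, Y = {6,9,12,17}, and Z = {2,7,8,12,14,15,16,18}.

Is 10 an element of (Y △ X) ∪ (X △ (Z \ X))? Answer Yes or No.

No

10 ∉ Y and 10 ∉ X, so 10 ∉ Y △ X
10 ∉ Z and 10 ∉ X, so 10 ∉ Z \ X
10 ∉ X and 10 ∉ (Z \ X), so 10 ∉ X △ (Z \ X)
10 ∉ (Y △ X) and 10 ∉ (X △ (Z \ X)), so 10 ∉ (Y △ X) ∪ (X △ (Z \ X))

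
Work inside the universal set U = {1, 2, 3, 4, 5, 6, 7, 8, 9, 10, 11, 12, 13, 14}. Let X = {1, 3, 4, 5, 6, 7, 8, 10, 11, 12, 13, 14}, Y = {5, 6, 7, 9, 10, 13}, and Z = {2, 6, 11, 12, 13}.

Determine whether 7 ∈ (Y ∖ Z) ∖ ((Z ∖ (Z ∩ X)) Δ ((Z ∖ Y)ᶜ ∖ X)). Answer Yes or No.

Yes

7 ∈ Y and 7 ∉ Z, so 7 ∈ Y ∖ Z
7 ∉ Z and 7 ∈ X, so 7 ∉ Z ∩ X
7 ∉ Z and 7 ∉ (Z ∩ X), so 7 ∉ Z ∖ (Z ∩ X)
7 ∉ Z and 7 ∈ Y, so 7 ∉ Z ∖ Y
7 ∈ (Z ∖ Y)ᶜ since 7 ∉ (Z ∖ Y)
7 ∈ (Z ∖ Y)ᶜ and 7 ∈ X, so 7 ∉ (Z ∖ Y)ᶜ ∖ X
7 ∉ (Z ∖ (Z ∩ X)) and 7 ∉ ((Z ∖ Y)ᶜ ∖ X), so 7 ∉ (Z ∖ (Z ∩ X)) Δ ((Z ∖ Y)ᶜ ∖ X)
7 ∈ (Y ∖ Z) and 7 ∉ ((Z ∖ (Z ∩ X)) Δ ((Z ∖ Y)ᶜ ∖ X)), so 7 ∈ (Y ∖ Z) ∖ ((Z ∖ (Z ∩ X)) Δ ((Z ∖ Y)ᶜ ∖ X))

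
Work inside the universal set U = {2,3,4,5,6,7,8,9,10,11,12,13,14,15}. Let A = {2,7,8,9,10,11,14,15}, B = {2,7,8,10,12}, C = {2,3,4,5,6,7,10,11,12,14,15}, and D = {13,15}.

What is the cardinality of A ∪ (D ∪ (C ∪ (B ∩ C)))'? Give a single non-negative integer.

B ∩ C = {2,7,10,12}
C ∪ (B ∩ C) = {2,3,4,5,6,7,10,11,12,14,15}
D ∪ (C ∪ (B ∩ C)) = {2,3,4,5,6,7,10,11,12,13,14,15}
(D ∪ (C ∪ (B ∩ C)))' = {8,9}
A ∪ (D ∪ (C ∪ (B ∩ C)))' = {2,7,8,9,10,11,14,15}
|A ∪ (D ∪ (C ∪ (B ∩ C)))'| = 8

8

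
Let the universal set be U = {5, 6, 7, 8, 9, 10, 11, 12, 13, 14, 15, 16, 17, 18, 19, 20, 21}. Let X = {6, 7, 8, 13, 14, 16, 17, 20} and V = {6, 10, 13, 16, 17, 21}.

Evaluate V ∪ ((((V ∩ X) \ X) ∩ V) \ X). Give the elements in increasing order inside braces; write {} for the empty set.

V ∩ X = {6, 13, 16, 17}
(V ∩ X) \ X = {}
((V ∩ X) \ X) ∩ V = {}
(((V ∩ X) \ X) ∩ V) \ X = {}
V ∪ ((((V ∩ X) \ X) ∩ V) \ X) = {6, 10, 13, 16, 17, 21}

{6, 10, 13, 16, 17, 21}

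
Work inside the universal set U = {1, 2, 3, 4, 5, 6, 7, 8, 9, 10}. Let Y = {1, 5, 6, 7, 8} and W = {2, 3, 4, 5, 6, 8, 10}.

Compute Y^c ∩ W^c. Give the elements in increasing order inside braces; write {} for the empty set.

Y^c = {2, 3, 4, 9, 10}
W^c = {1, 7, 9}
Y^c ∩ W^c = {9}

{9}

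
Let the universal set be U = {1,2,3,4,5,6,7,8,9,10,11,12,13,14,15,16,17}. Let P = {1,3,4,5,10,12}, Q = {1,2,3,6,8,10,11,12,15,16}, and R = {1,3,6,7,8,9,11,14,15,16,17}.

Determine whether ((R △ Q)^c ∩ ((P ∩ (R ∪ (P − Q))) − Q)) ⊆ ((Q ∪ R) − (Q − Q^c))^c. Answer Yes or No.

R △ Q = {2,7,9,10,12,14,17}
(R △ Q)^c = {1,3,4,5,6,8,11,13,15,16}
P − Q = {4,5}
R ∪ (P − Q) = {1,3,4,5,6,7,8,9,11,14,15,16,17}
P ∩ (R ∪ (P − Q)) = {1,3,4,5}
(P ∩ (R ∪ (P − Q))) − Q = {4,5}
(R △ Q)^c ∩ ((P ∩ (R ∪ (P − Q))) − Q) = {4,5}
Q ∪ R = {1,2,3,6,7,8,9,10,11,12,14,15,16,17}
Q^c = {4,5,7,9,13,14,17}
Q − Q^c = {1,2,3,6,8,10,11,12,15,16}
(Q ∪ R) − (Q − Q^c) = {7,9,14,17}
((Q ∪ R) − (Q − Q^c))^c = {1,2,3,4,5,6,8,10,11,12,13,15,16}
Every element of {4,5} is in {1,2,3,4,5,6,8,10,11,12,13,15,16}, so (R △ Q)^c ∩ ((P ∩ (R ∪ (P − Q))) − Q) ⊆ ((Q ∪ R) − (Q − Q^c))^c.

Yes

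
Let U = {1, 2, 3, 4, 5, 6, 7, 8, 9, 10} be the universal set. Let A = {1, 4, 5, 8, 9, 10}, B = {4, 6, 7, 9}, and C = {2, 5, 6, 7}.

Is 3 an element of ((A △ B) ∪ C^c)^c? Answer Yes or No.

No

3 ∉ A and 3 ∉ B, so 3 ∉ A △ B
3 ∉ C, so 3 ∈ C^c
3 ∉ (A △ B) and 3 ∈ C^c, so 3 ∈ (A △ B) ∪ C^c
3 ∉ ((A △ B) ∪ C^c)^c since 3 ∈ ((A △ B) ∪ C^c)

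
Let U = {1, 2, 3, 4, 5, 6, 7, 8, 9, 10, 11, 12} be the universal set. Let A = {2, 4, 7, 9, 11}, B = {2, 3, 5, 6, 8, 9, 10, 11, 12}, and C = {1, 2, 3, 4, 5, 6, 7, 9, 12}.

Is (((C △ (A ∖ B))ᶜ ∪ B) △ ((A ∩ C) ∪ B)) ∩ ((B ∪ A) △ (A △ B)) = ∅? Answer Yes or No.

Yes

A ∖ B = {4, 7}
C △ (A ∖ B) = {1, 2, 3, 5, 6, 9, 12}
(C △ (A ∖ B))ᶜ = {4, 7, 8, 10, 11}
(C △ (A ∖ B))ᶜ ∪ B = {2, 3, 4, 5, 6, 7, 8, 9, 10, 11, 12}
A ∩ C = {2, 4, 7, 9}
(A ∩ C) ∪ B = {2, 3, 4, 5, 6, 7, 8, 9, 10, 11, 12}
((C △ (A ∖ B))ᶜ ∪ B) △ ((A ∩ C) ∪ B) = {}
B ∪ A = {2, 3, 4, 5, 6, 7, 8, 9, 10, 11, 12}
A △ B = {3, 4, 5, 6, 7, 8, 10, 12}
(B ∪ A) △ (A △ B) = {2, 9, 11}
{} and {2, 9, 11} share no elements.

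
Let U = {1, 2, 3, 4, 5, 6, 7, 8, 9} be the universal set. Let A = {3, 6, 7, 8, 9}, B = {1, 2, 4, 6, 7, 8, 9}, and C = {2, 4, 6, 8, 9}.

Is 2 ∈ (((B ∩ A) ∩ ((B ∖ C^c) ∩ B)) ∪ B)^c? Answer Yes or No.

No

2 ∈ B and 2 ∉ A, so 2 ∉ B ∩ A
2 ∈ C, so 2 ∉ C^c
2 ∈ B and 2 ∉ C^c, so 2 ∈ B ∖ C^c
2 ∈ (B ∖ C^c) and 2 ∈ B, so 2 ∈ (B ∖ C^c) ∩ B
2 ∉ (B ∩ A) and 2 ∈ ((B ∖ C^c) ∩ B), so 2 ∉ (B ∩ A) ∩ ((B ∖ C^c) ∩ B)
2 ∉ ((B ∩ A) ∩ ((B ∖ C^c) ∩ B)) and 2 ∈ B, so 2 ∈ ((B ∩ A) ∩ ((B ∖ C^c) ∩ B)) ∪ B
2 ∉ (((B ∩ A) ∩ ((B ∖ C^c) ∩ B)) ∪ B)^c since 2 ∈ (((B ∩ A) ∩ ((B ∖ C^c) ∩ B)) ∪ B)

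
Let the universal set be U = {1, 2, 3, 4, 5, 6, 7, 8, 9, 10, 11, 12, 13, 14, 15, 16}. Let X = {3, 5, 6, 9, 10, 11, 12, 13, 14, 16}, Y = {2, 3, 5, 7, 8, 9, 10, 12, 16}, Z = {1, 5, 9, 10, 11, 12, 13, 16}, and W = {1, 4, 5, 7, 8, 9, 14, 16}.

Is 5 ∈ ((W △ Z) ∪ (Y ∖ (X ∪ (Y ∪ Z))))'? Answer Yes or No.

Yes

5 ∈ W and 5 ∈ Z, so 5 ∉ W △ Z
5 ∈ Y and 5 ∈ Z, so 5 ∈ Y ∪ Z
5 ∈ X and 5 ∈ (Y ∪ Z), so 5 ∈ X ∪ (Y ∪ Z)
5 ∈ Y and 5 ∈ (X ∪ (Y ∪ Z)), so 5 ∉ Y ∖ (X ∪ (Y ∪ Z))
5 ∉ (W △ Z) and 5 ∉ (Y ∖ (X ∪ (Y ∪ Z))), so 5 ∉ (W △ Z) ∪ (Y ∖ (X ∪ (Y ∪ Z)))
5 ∈ ((W △ Z) ∪ (Y ∖ (X ∪ (Y ∪ Z))))' since 5 ∉ ((W △ Z) ∪ (Y ∖ (X ∪ (Y ∪ Z))))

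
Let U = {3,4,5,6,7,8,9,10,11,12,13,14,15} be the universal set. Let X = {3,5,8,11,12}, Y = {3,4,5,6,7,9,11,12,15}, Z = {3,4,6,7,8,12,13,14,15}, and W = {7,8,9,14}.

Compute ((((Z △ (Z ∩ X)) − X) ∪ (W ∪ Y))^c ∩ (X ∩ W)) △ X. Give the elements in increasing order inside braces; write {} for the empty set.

{3,5,8,11,12}

Z ∩ X = {3,8,12}
Z △ (Z ∩ X) = {4,6,7,13,14,15}
(Z △ (Z ∩ X)) − X = {4,6,7,13,14,15}
W ∪ Y = {3,4,5,6,7,8,9,11,12,14,15}
((Z △ (Z ∩ X)) − X) ∪ (W ∪ Y) = {3,4,5,6,7,8,9,11,12,13,14,15}
(((Z △ (Z ∩ X)) − X) ∪ (W ∪ Y))^c = {10}
X ∩ W = {8}
(((Z △ (Z ∩ X)) − X) ∪ (W ∪ Y))^c ∩ (X ∩ W) = {}
((((Z △ (Z ∩ X)) − X) ∪ (W ∪ Y))^c ∩ (X ∩ W)) △ X = {3,5,8,11,12}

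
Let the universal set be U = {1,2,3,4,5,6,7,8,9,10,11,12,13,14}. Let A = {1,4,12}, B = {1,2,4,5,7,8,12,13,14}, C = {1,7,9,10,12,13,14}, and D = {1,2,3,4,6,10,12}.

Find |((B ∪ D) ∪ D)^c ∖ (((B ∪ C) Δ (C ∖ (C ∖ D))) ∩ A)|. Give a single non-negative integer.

2

B ∪ D = {1,2,3,4,5,6,7,8,10,12,13,14}
(B ∪ D) ∪ D = {1,2,3,4,5,6,7,8,10,12,13,14}
((B ∪ D) ∪ D)^c = {9,11}
B ∪ C = {1,2,4,5,7,8,9,10,12,13,14}
C ∖ D = {7,9,13,14}
C ∖ (C ∖ D) = {1,10,12}
(B ∪ C) Δ (C ∖ (C ∖ D)) = {2,4,5,7,8,9,13,14}
((B ∪ C) Δ (C ∖ (C ∖ D))) ∩ A = {4}
((B ∪ D) ∪ D)^c ∖ (((B ∪ C) Δ (C ∖ (C ∖ D))) ∩ A) = {9,11}
|((B ∪ D) ∪ D)^c ∖ (((B ∪ C) Δ (C ∖ (C ∖ D))) ∩ A)| = 2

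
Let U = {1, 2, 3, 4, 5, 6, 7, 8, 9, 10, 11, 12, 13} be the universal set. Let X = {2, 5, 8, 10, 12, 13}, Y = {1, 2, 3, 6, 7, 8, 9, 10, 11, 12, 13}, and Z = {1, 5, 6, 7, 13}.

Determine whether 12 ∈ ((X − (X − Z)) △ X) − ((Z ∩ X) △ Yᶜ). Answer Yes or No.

Yes

12 ∈ X and 12 ∉ Z, so 12 ∈ X − Z
12 ∈ X and 12 ∈ (X − Z), so 12 ∉ X − (X − Z)
12 ∉ (X − (X − Z)) and 12 ∈ X, so 12 ∈ (X − (X − Z)) △ X
12 ∉ Z and 12 ∈ X, so 12 ∉ Z ∩ X
12 ∈ Y, so 12 ∉ Yᶜ
12 ∉ (Z ∩ X) and 12 ∉ Yᶜ, so 12 ∉ (Z ∩ X) △ Yᶜ
12 ∈ ((X − (X − Z)) △ X) and 12 ∉ ((Z ∩ X) △ Yᶜ), so 12 ∈ ((X − (X − Z)) △ X) − ((Z ∩ X) △ Yᶜ)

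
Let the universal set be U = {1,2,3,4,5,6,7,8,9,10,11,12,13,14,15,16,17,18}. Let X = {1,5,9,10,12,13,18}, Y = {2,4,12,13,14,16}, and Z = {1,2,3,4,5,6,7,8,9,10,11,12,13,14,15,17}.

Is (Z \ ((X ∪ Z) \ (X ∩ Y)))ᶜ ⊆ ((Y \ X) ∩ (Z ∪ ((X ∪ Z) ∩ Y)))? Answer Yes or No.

No

X ∪ Z = {1,2,3,4,5,6,7,8,9,10,11,12,13,14,15,17,18}
X ∩ Y = {12,13}
(X ∪ Z) \ (X ∩ Y) = {1,2,3,4,5,6,7,8,9,10,11,14,15,17,18}
Z \ ((X ∪ Z) \ (X ∩ Y)) = {12,13}
(Z \ ((X ∪ Z) \ (X ∩ Y)))ᶜ = {1,2,3,4,5,6,7,8,9,10,11,14,15,16,17,18}
Y \ X = {2,4,14,16}
(X ∪ Z) ∩ Y = {2,4,12,13,14}
Z ∪ ((X ∪ Z) ∩ Y) = {1,2,3,4,5,6,7,8,9,10,11,12,13,14,15,17}
(Y \ X) ∩ (Z ∪ ((X ∪ Z) ∩ Y)) = {2,4,14}
1 ∈ (Z \ ((X ∪ Z) \ (X ∩ Y)))ᶜ but 1 ∉ (Y \ X) ∩ (Z ∪ ((X ∪ Z) ∩ Y)), so the inclusion fails.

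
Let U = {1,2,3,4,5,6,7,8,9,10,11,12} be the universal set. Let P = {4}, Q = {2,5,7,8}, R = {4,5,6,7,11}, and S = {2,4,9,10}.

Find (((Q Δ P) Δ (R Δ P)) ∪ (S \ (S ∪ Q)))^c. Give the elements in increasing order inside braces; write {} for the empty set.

Q Δ P = {2,4,5,7,8}
R Δ P = {5,6,7,11}
(Q Δ P) Δ (R Δ P) = {2,4,6,8,11}
S ∪ Q = {2,4,5,7,8,9,10}
S \ (S ∪ Q) = {}
((Q Δ P) Δ (R Δ P)) ∪ (S \ (S ∪ Q)) = {2,4,6,8,11}
(((Q Δ P) Δ (R Δ P)) ∪ (S \ (S ∪ Q)))^c = {1,3,5,7,9,10,12}

{1,3,5,7,9,10,12}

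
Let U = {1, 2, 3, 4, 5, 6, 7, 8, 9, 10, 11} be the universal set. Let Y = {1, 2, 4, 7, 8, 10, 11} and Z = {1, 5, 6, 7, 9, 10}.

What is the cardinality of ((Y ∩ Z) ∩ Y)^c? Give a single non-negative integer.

8

Y ∩ Z = {1, 7, 10}
(Y ∩ Z) ∩ Y = {1, 7, 10}
((Y ∩ Z) ∩ Y)^c = {2, 3, 4, 5, 6, 8, 9, 11}
|((Y ∩ Z) ∩ Y)^c| = 8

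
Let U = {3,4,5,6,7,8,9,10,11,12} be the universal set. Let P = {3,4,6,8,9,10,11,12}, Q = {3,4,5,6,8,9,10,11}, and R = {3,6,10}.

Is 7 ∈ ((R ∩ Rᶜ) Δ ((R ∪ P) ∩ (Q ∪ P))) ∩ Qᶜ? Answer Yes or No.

7 ∉ R, so 7 ∈ Rᶜ
7 ∉ R and 7 ∈ Rᶜ, so 7 ∉ R ∩ Rᶜ
7 ∉ R and 7 ∉ P, so 7 ∉ R ∪ P
7 ∉ Q and 7 ∉ P, so 7 ∉ Q ∪ P
7 ∉ (R ∪ P) and 7 ∉ (Q ∪ P), so 7 ∉ (R ∪ P) ∩ (Q ∪ P)
7 ∉ (R ∩ Rᶜ) and 7 ∉ ((R ∪ P) ∩ (Q ∪ P)), so 7 ∉ (R ∩ Rᶜ) Δ ((R ∪ P) ∩ (Q ∪ P))
7 ∉ Q, so 7 ∈ Qᶜ
7 ∉ ((R ∩ Rᶜ) Δ ((R ∪ P) ∩ (Q ∪ P))) and 7 ∈ Qᶜ, so 7 ∉ ((R ∩ Rᶜ) Δ ((R ∪ P) ∩ (Q ∪ P))) ∩ Qᶜ

No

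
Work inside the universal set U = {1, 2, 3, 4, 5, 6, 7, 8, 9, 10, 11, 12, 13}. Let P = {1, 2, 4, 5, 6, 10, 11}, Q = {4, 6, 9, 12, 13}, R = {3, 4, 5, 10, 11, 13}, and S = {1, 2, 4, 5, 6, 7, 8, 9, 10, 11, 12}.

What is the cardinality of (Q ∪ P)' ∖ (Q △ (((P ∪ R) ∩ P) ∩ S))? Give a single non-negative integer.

3

Q ∪ P = {1, 2, 4, 5, 6, 9, 10, 11, 12, 13}
(Q ∪ P)' = {3, 7, 8}
P ∪ R = {1, 2, 3, 4, 5, 6, 10, 11, 13}
(P ∪ R) ∩ P = {1, 2, 4, 5, 6, 10, 11}
((P ∪ R) ∩ P) ∩ S = {1, 2, 4, 5, 6, 10, 11}
Q △ (((P ∪ R) ∩ P) ∩ S) = {1, 2, 5, 9, 10, 11, 12, 13}
(Q ∪ P)' ∖ (Q △ (((P ∪ R) ∩ P) ∩ S)) = {3, 7, 8}
|(Q ∪ P)' ∖ (Q △ (((P ∪ R) ∩ P) ∩ S))| = 3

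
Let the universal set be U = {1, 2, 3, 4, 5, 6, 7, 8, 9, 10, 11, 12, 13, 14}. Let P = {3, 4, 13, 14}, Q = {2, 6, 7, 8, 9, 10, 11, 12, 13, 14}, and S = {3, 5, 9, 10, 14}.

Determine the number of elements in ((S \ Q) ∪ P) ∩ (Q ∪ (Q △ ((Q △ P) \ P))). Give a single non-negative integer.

2

S \ Q = {3, 5}
(S \ Q) ∪ P = {3, 4, 5, 13, 14}
Q △ P = {2, 3, 4, 6, 7, 8, 9, 10, 11, 12}
(Q △ P) \ P = {2, 6, 7, 8, 9, 10, 11, 12}
Q △ ((Q △ P) \ P) = {13, 14}
Q ∪ (Q △ ((Q △ P) \ P)) = {2, 6, 7, 8, 9, 10, 11, 12, 13, 14}
((S \ Q) ∪ P) ∩ (Q ∪ (Q △ ((Q △ P) \ P))) = {13, 14}
|((S \ Q) ∪ P) ∩ (Q ∪ (Q △ ((Q △ P) \ P)))| = 2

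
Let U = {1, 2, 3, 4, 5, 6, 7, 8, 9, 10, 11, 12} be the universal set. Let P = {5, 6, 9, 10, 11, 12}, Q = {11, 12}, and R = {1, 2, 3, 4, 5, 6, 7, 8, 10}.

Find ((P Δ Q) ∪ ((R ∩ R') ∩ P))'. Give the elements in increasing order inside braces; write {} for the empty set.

P Δ Q = {5, 6, 9, 10}
R' = {9, 11, 12}
R ∩ R' = {}
(R ∩ R') ∩ P = {}
(P Δ Q) ∪ ((R ∩ R') ∩ P) = {5, 6, 9, 10}
((P Δ Q) ∪ ((R ∩ R') ∩ P))' = {1, 2, 3, 4, 7, 8, 11, 12}

{1, 2, 3, 4, 7, 8, 11, 12}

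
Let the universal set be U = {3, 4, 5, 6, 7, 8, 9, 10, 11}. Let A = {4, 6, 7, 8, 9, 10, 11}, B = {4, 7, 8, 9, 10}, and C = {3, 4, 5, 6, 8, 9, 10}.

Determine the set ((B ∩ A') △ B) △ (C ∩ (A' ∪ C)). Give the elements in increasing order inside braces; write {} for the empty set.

{3, 5, 6, 7}

A' = {3, 5}
B ∩ A' = {}
(B ∩ A') △ B = {4, 7, 8, 9, 10}
A' ∪ C = {3, 4, 5, 6, 8, 9, 10}
C ∩ (A' ∪ C) = {3, 4, 5, 6, 8, 9, 10}
((B ∩ A') △ B) △ (C ∩ (A' ∪ C)) = {3, 5, 6, 7}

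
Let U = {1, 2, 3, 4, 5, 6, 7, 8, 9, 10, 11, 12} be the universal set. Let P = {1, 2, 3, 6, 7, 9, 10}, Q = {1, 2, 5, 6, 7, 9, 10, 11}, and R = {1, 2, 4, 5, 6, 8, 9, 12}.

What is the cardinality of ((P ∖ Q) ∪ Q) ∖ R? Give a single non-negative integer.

P ∖ Q = {3}
(P ∖ Q) ∪ Q = {1, 2, 3, 5, 6, 7, 9, 10, 11}
((P ∖ Q) ∪ Q) ∖ R = {3, 7, 10, 11}
|((P ∖ Q) ∪ Q) ∖ R| = 4

4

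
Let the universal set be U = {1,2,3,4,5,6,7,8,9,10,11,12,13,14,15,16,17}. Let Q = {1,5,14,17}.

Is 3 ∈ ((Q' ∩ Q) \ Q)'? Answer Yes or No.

Yes

3 ∉ Q, so 3 ∈ Q'
3 ∈ Q' and 3 ∉ Q, so 3 ∉ Q' ∩ Q
3 ∉ (Q' ∩ Q) and 3 ∉ Q, so 3 ∉ (Q' ∩ Q) \ Q
3 ∈ ((Q' ∩ Q) \ Q)' since 3 ∉ ((Q' ∩ Q) \ Q)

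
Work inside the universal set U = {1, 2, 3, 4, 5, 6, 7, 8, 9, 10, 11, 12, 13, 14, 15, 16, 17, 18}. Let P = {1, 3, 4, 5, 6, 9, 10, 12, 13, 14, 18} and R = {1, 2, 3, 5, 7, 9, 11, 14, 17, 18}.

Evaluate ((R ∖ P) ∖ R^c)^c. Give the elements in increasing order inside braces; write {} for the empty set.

{1, 3, 4, 5, 6, 8, 9, 10, 12, 13, 14, 15, 16, 18}

R ∖ P = {2, 7, 11, 17}
R^c = {4, 6, 8, 10, 12, 13, 15, 16}
(R ∖ P) ∖ R^c = {2, 7, 11, 17}
((R ∖ P) ∖ R^c)^c = {1, 3, 4, 5, 6, 8, 9, 10, 12, 13, 14, 15, 16, 18}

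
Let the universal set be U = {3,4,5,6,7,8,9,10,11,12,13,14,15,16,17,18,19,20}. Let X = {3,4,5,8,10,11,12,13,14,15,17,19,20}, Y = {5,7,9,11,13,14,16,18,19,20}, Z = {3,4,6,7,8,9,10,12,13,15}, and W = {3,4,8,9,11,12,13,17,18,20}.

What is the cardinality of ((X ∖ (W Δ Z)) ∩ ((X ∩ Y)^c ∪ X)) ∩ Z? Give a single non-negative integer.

W Δ Z = {6,7,10,11,15,17,18,20}
X ∖ (W Δ Z) = {3,4,5,8,12,13,14,19}
X ∩ Y = {5,11,13,14,19,20}
(X ∩ Y)^c = {3,4,6,7,8,9,10,12,15,16,17,18}
(X ∩ Y)^c ∪ X = {3,4,5,6,7,8,9,10,11,12,13,14,15,16,17,18,19,20}
(X ∖ (W Δ Z)) ∩ ((X ∩ Y)^c ∪ X) = {3,4,5,8,12,13,14,19}
((X ∖ (W Δ Z)) ∩ ((X ∩ Y)^c ∪ X)) ∩ Z = {3,4,8,12,13}
|((X ∖ (W Δ Z)) ∩ ((X ∩ Y)^c ∪ X)) ∩ Z| = 5

5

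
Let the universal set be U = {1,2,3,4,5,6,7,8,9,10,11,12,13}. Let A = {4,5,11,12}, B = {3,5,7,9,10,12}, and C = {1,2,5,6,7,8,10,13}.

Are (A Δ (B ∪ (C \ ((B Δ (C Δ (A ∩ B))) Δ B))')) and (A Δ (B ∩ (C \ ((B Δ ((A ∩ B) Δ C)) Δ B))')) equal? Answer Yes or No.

A ∩ B = {5,12}
C Δ (A ∩ B) = {1,2,6,7,8,10,12,13}
B Δ (C Δ (A ∩ B)) = {1,2,3,5,6,8,9,13}
(B Δ (C Δ (A ∩ B))) Δ B = {1,2,6,7,8,10,12,13}
C \ ((B Δ (C Δ (A ∩ B))) Δ B) = {5}
(C \ ((B Δ (C Δ (A ∩ B))) Δ B))' = {1,2,3,4,6,7,8,9,10,11,12,13}
B ∪ (C \ ((B Δ (C Δ (A ∩ B))) Δ B))' = {1,2,3,4,5,6,7,8,9,10,11,12,13}
A Δ (B ∪ (C \ ((B Δ (C Δ (A ∩ B))) Δ B))') = {1,2,3,6,7,8,9,10,13}
(A ∩ B) Δ C = {1,2,6,7,8,10,12,13}
B Δ ((A ∩ B) Δ C) = {1,2,3,5,6,8,9,13}
(B Δ ((A ∩ B) Δ C)) Δ B = {1,2,6,7,8,10,12,13}
C \ ((B Δ ((A ∩ B) Δ C)) Δ B) = {5}
(C \ ((B Δ ((A ∩ B) Δ C)) Δ B))' = {1,2,3,4,6,7,8,9,10,11,12,13}
B ∩ (C \ ((B Δ ((A ∩ B) Δ C)) Δ B))' = {3,7,9,10,12}
A Δ (B ∩ (C \ ((B Δ ((A ∩ B) Δ C)) Δ B))') = {3,4,5,7,9,10,11}
1 ∈ A Δ (B ∪ (C \ ((B Δ (C Δ (A ∩ B))) Δ B))') but 1 ∉ A Δ (B ∩ (C \ ((B Δ ((A ∩ B) Δ C)) Δ B))'), so they differ.

No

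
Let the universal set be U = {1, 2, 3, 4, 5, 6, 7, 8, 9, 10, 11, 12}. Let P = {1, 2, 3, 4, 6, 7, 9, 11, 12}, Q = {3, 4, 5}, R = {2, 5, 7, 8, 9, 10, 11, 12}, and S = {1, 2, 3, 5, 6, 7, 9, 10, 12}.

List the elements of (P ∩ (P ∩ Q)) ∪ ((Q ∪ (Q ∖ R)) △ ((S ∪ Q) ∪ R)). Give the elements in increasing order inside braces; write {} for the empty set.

{1, 2, 3, 4, 6, 7, 8, 9, 10, 11, 12}

P ∩ Q = {3, 4}
P ∩ (P ∩ Q) = {3, 4}
Q ∖ R = {3, 4}
Q ∪ (Q ∖ R) = {3, 4, 5}
S ∪ Q = {1, 2, 3, 4, 5, 6, 7, 9, 10, 12}
(S ∪ Q) ∪ R = {1, 2, 3, 4, 5, 6, 7, 8, 9, 10, 11, 12}
(Q ∪ (Q ∖ R)) △ ((S ∪ Q) ∪ R) = {1, 2, 6, 7, 8, 9, 10, 11, 12}
(P ∩ (P ∩ Q)) ∪ ((Q ∪ (Q ∖ R)) △ ((S ∪ Q) ∪ R)) = {1, 2, 3, 4, 6, 7, 8, 9, 10, 11, 12}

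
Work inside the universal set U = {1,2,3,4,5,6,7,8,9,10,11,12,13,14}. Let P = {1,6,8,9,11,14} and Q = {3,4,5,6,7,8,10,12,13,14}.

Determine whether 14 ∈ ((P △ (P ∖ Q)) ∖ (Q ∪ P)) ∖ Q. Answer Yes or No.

No

14 ∈ P and 14 ∈ Q, so 14 ∉ P ∖ Q
14 ∈ P and 14 ∉ (P ∖ Q), so 14 ∈ P △ (P ∖ Q)
14 ∈ Q and 14 ∈ P, so 14 ∈ Q ∪ P
14 ∈ (P △ (P ∖ Q)) and 14 ∈ (Q ∪ P), so 14 ∉ (P △ (P ∖ Q)) ∖ (Q ∪ P)
14 ∉ ((P △ (P ∖ Q)) ∖ (Q ∪ P)) and 14 ∈ Q, so 14 ∉ ((P △ (P ∖ Q)) ∖ (Q ∪ P)) ∖ Q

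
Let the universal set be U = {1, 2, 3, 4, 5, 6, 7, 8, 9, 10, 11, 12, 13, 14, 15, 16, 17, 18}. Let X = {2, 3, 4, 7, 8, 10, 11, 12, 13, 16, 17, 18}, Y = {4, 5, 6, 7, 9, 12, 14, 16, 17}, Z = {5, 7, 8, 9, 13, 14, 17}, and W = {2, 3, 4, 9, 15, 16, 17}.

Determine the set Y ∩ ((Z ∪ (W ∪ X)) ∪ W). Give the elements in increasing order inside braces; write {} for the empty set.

{4, 5, 7, 9, 12, 14, 16, 17}

W ∪ X = {2, 3, 4, 7, 8, 9, 10, 11, 12, 13, 15, 16, 17, 18}
Z ∪ (W ∪ X) = {2, 3, 4, 5, 7, 8, 9, 10, 11, 12, 13, 14, 15, 16, 17, 18}
(Z ∪ (W ∪ X)) ∪ W = {2, 3, 4, 5, 7, 8, 9, 10, 11, 12, 13, 14, 15, 16, 17, 18}
Y ∩ ((Z ∪ (W ∪ X)) ∪ W) = {4, 5, 7, 9, 12, 14, 16, 17}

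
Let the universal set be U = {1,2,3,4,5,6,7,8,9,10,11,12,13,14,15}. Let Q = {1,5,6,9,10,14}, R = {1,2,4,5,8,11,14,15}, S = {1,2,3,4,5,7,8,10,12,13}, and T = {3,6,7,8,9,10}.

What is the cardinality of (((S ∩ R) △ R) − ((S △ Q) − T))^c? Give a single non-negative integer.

13

S ∩ R = {1,2,4,5,8}
(S ∩ R) △ R = {11,14,15}
S △ Q = {2,3,4,6,7,8,9,12,13,14}
(S △ Q) − T = {2,4,12,13,14}
((S ∩ R) △ R) − ((S △ Q) − T) = {11,15}
(((S ∩ R) △ R) − ((S △ Q) − T))^c = {1,2,3,4,5,6,7,8,9,10,12,13,14}
|(((S ∩ R) △ R) − ((S △ Q) − T))^c| = 13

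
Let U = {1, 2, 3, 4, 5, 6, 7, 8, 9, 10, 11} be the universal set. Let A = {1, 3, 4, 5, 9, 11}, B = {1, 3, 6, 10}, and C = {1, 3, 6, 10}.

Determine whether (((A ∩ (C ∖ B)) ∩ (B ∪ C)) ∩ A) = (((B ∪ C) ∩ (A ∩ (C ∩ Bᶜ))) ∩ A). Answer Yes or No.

C ∖ B = {}
A ∩ (C ∖ B) = {}
B ∪ C = {1, 3, 6, 10}
(A ∩ (C ∖ B)) ∩ (B ∪ C) = {}
((A ∩ (C ∖ B)) ∩ (B ∪ C)) ∩ A = {}
Bᶜ = {2, 4, 5, 7, 8, 9, 11}
C ∩ Bᶜ = {}
A ∩ (C ∩ Bᶜ) = {}
(B ∪ C) ∩ (A ∩ (C ∩ Bᶜ)) = {}
((B ∪ C) ∩ (A ∩ (C ∩ Bᶜ))) ∩ A = {}
Both equal {}, so ((A ∩ (C ∖ B)) ∩ (B ∪ C)) ∩ A = ((B ∪ C) ∩ (A ∩ (C ∩ Bᶜ))) ∩ A.

Yes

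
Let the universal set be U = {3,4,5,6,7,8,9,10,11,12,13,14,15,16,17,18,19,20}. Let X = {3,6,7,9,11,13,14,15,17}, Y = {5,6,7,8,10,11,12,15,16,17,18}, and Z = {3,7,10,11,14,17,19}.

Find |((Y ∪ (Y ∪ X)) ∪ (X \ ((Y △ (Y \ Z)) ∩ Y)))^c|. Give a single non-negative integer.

Y ∪ X = {3,5,6,7,8,9,10,11,12,13,14,15,16,17,18}
Y ∪ (Y ∪ X) = {3,5,6,7,8,9,10,11,12,13,14,15,16,17,18}
Y \ Z = {5,6,8,12,15,16,18}
Y △ (Y \ Z) = {7,10,11,17}
(Y △ (Y \ Z)) ∩ Y = {7,10,11,17}
X \ ((Y △ (Y \ Z)) ∩ Y) = {3,6,9,13,14,15}
(Y ∪ (Y ∪ X)) ∪ (X \ ((Y △ (Y \ Z)) ∩ Y)) = {3,5,6,7,8,9,10,11,12,13,14,15,16,17,18}
((Y ∪ (Y ∪ X)) ∪ (X \ ((Y △ (Y \ Z)) ∩ Y)))^c = {4,19,20}
|((Y ∪ (Y ∪ X)) ∪ (X \ ((Y △ (Y \ Z)) ∩ Y)))^c| = 3

3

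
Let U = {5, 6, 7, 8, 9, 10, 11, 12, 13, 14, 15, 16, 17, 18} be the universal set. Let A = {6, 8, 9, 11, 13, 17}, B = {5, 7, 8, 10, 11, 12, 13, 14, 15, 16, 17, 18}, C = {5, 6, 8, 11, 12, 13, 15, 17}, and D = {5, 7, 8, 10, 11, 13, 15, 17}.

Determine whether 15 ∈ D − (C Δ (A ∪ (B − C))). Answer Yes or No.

15 ∈ B and 15 ∈ C, so 15 ∉ B − C
15 ∉ A and 15 ∉ (B − C), so 15 ∉ A ∪ (B − C)
15 ∈ C and 15 ∉ (A ∪ (B − C)), so 15 ∈ C Δ (A ∪ (B − C))
15 ∈ D and 15 ∈ (C Δ (A ∪ (B − C))), so 15 ∉ D − (C Δ (A ∪ (B − C)))

No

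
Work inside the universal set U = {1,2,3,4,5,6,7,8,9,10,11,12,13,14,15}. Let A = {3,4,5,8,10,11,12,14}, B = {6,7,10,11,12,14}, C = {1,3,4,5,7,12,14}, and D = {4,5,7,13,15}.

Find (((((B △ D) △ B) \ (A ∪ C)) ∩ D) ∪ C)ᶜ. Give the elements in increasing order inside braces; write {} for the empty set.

B △ D = {4,5,6,10,11,12,13,14,15}
(B △ D) △ B = {4,5,7,13,15}
A ∪ C = {1,3,4,5,7,8,10,11,12,14}
((B △ D) △ B) \ (A ∪ C) = {13,15}
(((B △ D) △ B) \ (A ∪ C)) ∩ D = {13,15}
((((B △ D) △ B) \ (A ∪ C)) ∩ D) ∪ C = {1,3,4,5,7,12,13,14,15}
(((((B △ D) △ B) \ (A ∪ C)) ∩ D) ∪ C)ᶜ = {2,6,8,9,10,11}

{2,6,8,9,10,11}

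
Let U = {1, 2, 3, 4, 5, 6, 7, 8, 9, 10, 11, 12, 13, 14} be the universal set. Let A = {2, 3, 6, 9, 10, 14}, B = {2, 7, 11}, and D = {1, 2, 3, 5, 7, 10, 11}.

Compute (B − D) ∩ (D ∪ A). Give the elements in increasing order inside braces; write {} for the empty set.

{}

B − D = {}
D ∪ A = {1, 2, 3, 5, 6, 7, 9, 10, 11, 14}
(B − D) ∩ (D ∪ A) = {}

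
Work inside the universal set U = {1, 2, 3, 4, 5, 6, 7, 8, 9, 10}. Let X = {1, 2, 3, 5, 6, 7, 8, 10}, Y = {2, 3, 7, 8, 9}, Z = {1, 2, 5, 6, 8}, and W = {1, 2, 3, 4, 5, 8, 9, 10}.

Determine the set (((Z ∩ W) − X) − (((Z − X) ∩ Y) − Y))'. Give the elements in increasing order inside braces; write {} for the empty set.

{1, 2, 3, 4, 5, 6, 7, 8, 9, 10}

Z ∩ W = {1, 2, 5, 8}
(Z ∩ W) − X = {}
Z − X = {}
(Z − X) ∩ Y = {}
((Z − X) ∩ Y) − Y = {}
((Z ∩ W) − X) − (((Z − X) ∩ Y) − Y) = {}
(((Z ∩ W) − X) − (((Z − X) ∩ Y) − Y))' = {1, 2, 3, 4, 5, 6, 7, 8, 9, 10}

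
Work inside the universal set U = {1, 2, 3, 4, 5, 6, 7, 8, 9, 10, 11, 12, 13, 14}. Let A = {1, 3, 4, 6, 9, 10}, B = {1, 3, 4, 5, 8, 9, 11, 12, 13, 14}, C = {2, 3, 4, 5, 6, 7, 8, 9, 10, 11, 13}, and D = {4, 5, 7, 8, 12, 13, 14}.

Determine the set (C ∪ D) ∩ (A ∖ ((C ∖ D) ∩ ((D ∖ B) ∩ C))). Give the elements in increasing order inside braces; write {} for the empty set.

{3, 4, 6, 9, 10}

C ∪ D = {2, 3, 4, 5, 6, 7, 8, 9, 10, 11, 12, 13, 14}
C ∖ D = {2, 3, 6, 9, 10, 11}
D ∖ B = {7}
(D ∖ B) ∩ C = {7}
(C ∖ D) ∩ ((D ∖ B) ∩ C) = {}
A ∖ ((C ∖ D) ∩ ((D ∖ B) ∩ C)) = {1, 3, 4, 6, 9, 10}
(C ∪ D) ∩ (A ∖ ((C ∖ D) ∩ ((D ∖ B) ∩ C))) = {3, 4, 6, 9, 10}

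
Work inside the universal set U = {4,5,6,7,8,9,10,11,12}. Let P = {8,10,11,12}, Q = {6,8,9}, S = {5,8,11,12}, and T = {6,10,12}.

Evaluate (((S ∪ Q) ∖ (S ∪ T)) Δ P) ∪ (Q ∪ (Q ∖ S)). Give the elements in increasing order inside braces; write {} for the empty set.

{6,8,9,10,11,12}

S ∪ Q = {5,6,8,9,11,12}
S ∪ T = {5,6,8,10,11,12}
(S ∪ Q) ∖ (S ∪ T) = {9}
((S ∪ Q) ∖ (S ∪ T)) Δ P = {8,9,10,11,12}
Q ∖ S = {6,9}
Q ∪ (Q ∖ S) = {6,8,9}
(((S ∪ Q) ∖ (S ∪ T)) Δ P) ∪ (Q ∪ (Q ∖ S)) = {6,8,9,10,11,12}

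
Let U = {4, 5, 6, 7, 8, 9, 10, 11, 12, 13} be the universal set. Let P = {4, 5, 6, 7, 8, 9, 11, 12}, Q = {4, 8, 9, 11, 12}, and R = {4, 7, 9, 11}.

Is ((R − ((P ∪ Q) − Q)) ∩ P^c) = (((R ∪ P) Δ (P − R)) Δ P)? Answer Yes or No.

No

P ∪ Q = {4, 5, 6, 7, 8, 9, 11, 12}
(P ∪ Q) − Q = {5, 6, 7}
R − ((P ∪ Q) − Q) = {4, 9, 11}
P^c = {10, 13}
(R − ((P ∪ Q) − Q)) ∩ P^c = {}
R ∪ P = {4, 5, 6, 7, 8, 9, 11, 12}
P − R = {5, 6, 8, 12}
(R ∪ P) Δ (P − R) = {4, 7, 9, 11}
((R ∪ P) Δ (P − R)) Δ P = {5, 6, 8, 12}
5 ∈ ((R ∪ P) Δ (P − R)) Δ P but 5 ∉ (R − ((P ∪ Q) − Q)) ∩ P^c, so they differ.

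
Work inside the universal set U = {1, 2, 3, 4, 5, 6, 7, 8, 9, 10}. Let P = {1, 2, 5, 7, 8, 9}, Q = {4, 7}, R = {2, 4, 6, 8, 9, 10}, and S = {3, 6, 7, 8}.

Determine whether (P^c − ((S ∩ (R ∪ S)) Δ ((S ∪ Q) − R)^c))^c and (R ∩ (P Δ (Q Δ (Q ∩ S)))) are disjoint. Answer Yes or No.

No

P^c = {3, 4, 6, 10}
R ∪ S = {2, 3, 4, 6, 7, 8, 9, 10}
S ∩ (R ∪ S) = {3, 6, 7, 8}
S ∪ Q = {3, 4, 6, 7, 8}
(S ∪ Q) − R = {3, 7}
((S ∪ Q) − R)^c = {1, 2, 4, 5, 6, 8, 9, 10}
(S ∩ (R ∪ S)) Δ ((S ∪ Q) − R)^c = {1, 2, 3, 4, 5, 7, 9, 10}
P^c − ((S ∩ (R ∪ S)) Δ ((S ∪ Q) − R)^c) = {6}
(P^c − ((S ∩ (R ∪ S)) Δ ((S ∪ Q) − R)^c))^c = {1, 2, 3, 4, 5, 7, 8, 9, 10}
Q ∩ S = {7}
Q Δ (Q ∩ S) = {4}
P Δ (Q Δ (Q ∩ S)) = {1, 2, 4, 5, 7, 8, 9}
R ∩ (P Δ (Q Δ (Q ∩ S))) = {2, 4, 8, 9}
2 lies in both, so they are not disjoint.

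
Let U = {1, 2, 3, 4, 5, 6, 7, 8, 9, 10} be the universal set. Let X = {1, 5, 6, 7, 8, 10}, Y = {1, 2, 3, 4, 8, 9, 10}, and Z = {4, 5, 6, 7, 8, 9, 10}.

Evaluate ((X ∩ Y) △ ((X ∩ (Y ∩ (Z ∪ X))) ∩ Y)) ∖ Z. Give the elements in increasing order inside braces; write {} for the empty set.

{}

X ∩ Y = {1, 8, 10}
Z ∪ X = {1, 4, 5, 6, 7, 8, 9, 10}
Y ∩ (Z ∪ X) = {1, 4, 8, 9, 10}
X ∩ (Y ∩ (Z ∪ X)) = {1, 8, 10}
(X ∩ (Y ∩ (Z ∪ X))) ∩ Y = {1, 8, 10}
(X ∩ Y) △ ((X ∩ (Y ∩ (Z ∪ X))) ∩ Y) = {}
((X ∩ Y) △ ((X ∩ (Y ∩ (Z ∪ X))) ∩ Y)) ∖ Z = {}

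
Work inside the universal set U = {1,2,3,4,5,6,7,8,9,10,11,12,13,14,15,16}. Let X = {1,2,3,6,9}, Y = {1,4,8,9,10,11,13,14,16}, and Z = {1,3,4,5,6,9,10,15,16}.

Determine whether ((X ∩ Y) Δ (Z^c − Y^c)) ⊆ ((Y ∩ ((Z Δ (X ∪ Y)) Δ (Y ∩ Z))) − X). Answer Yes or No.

No

X ∩ Y = {1,9}
Z^c = {2,7,8,11,12,13,14}
Y^c = {2,3,5,6,7,12,15}
Z^c − Y^c = {8,11,13,14}
(X ∩ Y) Δ (Z^c − Y^c) = {1,8,9,11,13,14}
X ∪ Y = {1,2,3,4,6,8,9,10,11,13,14,16}
Z Δ (X ∪ Y) = {2,5,8,11,13,14,15}
Y ∩ Z = {1,4,9,10,16}
(Z Δ (X ∪ Y)) Δ (Y ∩ Z) = {1,2,4,5,8,9,10,11,13,14,15,16}
Y ∩ ((Z Δ (X ∪ Y)) Δ (Y ∩ Z)) = {1,4,8,9,10,11,13,14,16}
(Y ∩ ((Z Δ (X ∪ Y)) Δ (Y ∩ Z))) − X = {4,8,10,11,13,14,16}
1 ∈ (X ∩ Y) Δ (Z^c − Y^c) but 1 ∉ (Y ∩ ((Z Δ (X ∪ Y)) Δ (Y ∩ Z))) − X, so the inclusion fails.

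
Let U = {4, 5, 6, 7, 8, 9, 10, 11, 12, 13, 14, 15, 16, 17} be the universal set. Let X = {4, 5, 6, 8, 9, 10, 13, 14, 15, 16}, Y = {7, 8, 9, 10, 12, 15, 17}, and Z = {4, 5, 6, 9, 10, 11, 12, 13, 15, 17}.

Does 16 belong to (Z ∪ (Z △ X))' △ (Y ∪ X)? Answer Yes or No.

16 ∉ Z and 16 ∈ X, so 16 ∈ Z △ X
16 ∉ Z and 16 ∈ (Z △ X), so 16 ∈ Z ∪ (Z △ X)
16 ∉ (Z ∪ (Z △ X))' since 16 ∈ (Z ∪ (Z △ X))
16 ∉ Y and 16 ∈ X, so 16 ∈ Y ∪ X
16 ∉ (Z ∪ (Z △ X))' and 16 ∈ (Y ∪ X), so 16 ∈ (Z ∪ (Z △ X))' △ (Y ∪ X)

Yes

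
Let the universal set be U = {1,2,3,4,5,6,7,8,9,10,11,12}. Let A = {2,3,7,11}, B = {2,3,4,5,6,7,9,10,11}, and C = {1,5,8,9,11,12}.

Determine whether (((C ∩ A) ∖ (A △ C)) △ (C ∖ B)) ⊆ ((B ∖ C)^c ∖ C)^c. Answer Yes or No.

C ∩ A = {11}
A △ C = {1,2,3,5,7,8,9,12}
(C ∩ A) ∖ (A △ C) = {11}
C ∖ B = {1,8,12}
((C ∩ A) ∖ (A △ C)) △ (C ∖ B) = {1,8,11,12}
B ∖ C = {2,3,4,6,7,10}
(B ∖ C)^c = {1,5,8,9,11,12}
(B ∖ C)^c ∖ C = {}
((B ∖ C)^c ∖ C)^c = {1,2,3,4,5,6,7,8,9,10,11,12}
Every element of {1,8,11,12} is in {1,2,3,4,5,6,7,8,9,10,11,12}, so ((C ∩ A) ∖ (A △ C)) △ (C ∖ B) ⊆ ((B ∖ C)^c ∖ C)^c.

Yes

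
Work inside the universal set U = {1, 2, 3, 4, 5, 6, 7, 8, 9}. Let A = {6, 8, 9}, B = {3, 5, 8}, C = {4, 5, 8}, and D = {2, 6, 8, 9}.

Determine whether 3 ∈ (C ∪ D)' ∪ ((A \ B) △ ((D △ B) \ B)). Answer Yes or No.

Yes

3 ∉ C and 3 ∉ D, so 3 ∉ C ∪ D
3 ∈ (C ∪ D)' since 3 ∉ (C ∪ D)
3 ∉ A and 3 ∈ B, so 3 ∉ A \ B
3 ∉ D and 3 ∈ B, so 3 ∈ D △ B
3 ∈ (D △ B) and 3 ∈ B, so 3 ∉ (D △ B) \ B
3 ∉ (A \ B) and 3 ∉ ((D △ B) \ B), so 3 ∉ (A \ B) △ ((D △ B) \ B)
3 ∈ (C ∪ D)' and 3 ∉ ((A \ B) △ ((D △ B) \ B)), so 3 ∈ (C ∪ D)' ∪ ((A \ B) △ ((D △ B) \ B))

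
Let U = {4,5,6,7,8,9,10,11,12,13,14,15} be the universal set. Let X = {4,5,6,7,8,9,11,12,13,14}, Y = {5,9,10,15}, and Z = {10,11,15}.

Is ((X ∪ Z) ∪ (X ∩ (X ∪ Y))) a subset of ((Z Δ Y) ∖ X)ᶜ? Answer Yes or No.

X ∪ Z = {4,5,6,7,8,9,10,11,12,13,14,15}
X ∪ Y = {4,5,6,7,8,9,10,11,12,13,14,15}
X ∩ (X ∪ Y) = {4,5,6,7,8,9,11,12,13,14}
(X ∪ Z) ∪ (X ∩ (X ∪ Y)) = {4,5,6,7,8,9,10,11,12,13,14,15}
Z Δ Y = {5,9,11}
(Z Δ Y) ∖ X = {}
((Z Δ Y) ∖ X)ᶜ = {4,5,6,7,8,9,10,11,12,13,14,15}
Every element of {4,5,6,7,8,9,10,11,12,13,14,15} is in {4,5,6,7,8,9,10,11,12,13,14,15}, so (X ∪ Z) ∪ (X ∩ (X ∪ Y)) ⊆ ((Z Δ Y) ∖ X)ᶜ.

Yes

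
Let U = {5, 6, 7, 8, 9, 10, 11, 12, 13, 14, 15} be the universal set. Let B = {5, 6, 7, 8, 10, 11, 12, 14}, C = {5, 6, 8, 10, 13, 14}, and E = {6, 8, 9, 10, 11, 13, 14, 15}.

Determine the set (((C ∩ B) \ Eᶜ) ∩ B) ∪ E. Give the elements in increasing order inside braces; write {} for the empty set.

{6, 8, 9, 10, 11, 13, 14, 15}

C ∩ B = {5, 6, 8, 10, 14}
Eᶜ = {5, 7, 12}
(C ∩ B) \ Eᶜ = {6, 8, 10, 14}
((C ∩ B) \ Eᶜ) ∩ B = {6, 8, 10, 14}
(((C ∩ B) \ Eᶜ) ∩ B) ∪ E = {6, 8, 9, 10, 11, 13, 14, 15}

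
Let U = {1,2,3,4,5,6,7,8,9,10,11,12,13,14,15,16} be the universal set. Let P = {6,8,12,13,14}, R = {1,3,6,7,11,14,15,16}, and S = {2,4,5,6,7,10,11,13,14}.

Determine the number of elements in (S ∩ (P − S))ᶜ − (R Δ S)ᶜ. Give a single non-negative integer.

9

P − S = {8,12}
S ∩ (P − S) = {}
(S ∩ (P − S))ᶜ = {1,2,3,4,5,6,7,8,9,10,11,12,13,14,15,16}
R Δ S = {1,2,3,4,5,10,13,15,16}
(R Δ S)ᶜ = {6,7,8,9,11,12,14}
(S ∩ (P − S))ᶜ − (R Δ S)ᶜ = {1,2,3,4,5,10,13,15,16}
|(S ∩ (P − S))ᶜ − (R Δ S)ᶜ| = 9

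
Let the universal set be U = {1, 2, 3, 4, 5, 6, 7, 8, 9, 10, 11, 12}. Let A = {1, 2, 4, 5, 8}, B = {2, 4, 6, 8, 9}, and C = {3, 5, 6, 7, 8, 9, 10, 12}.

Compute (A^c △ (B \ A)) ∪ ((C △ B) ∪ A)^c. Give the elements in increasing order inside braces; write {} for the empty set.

A^c = {3, 6, 7, 9, 10, 11, 12}
B \ A = {6, 9}
A^c △ (B \ A) = {3, 7, 10, 11, 12}
C △ B = {2, 3, 4, 5, 7, 10, 12}
(C △ B) ∪ A = {1, 2, 3, 4, 5, 7, 8, 10, 12}
((C △ B) ∪ A)^c = {6, 9, 11}
(A^c △ (B \ A)) ∪ ((C △ B) ∪ A)^c = {3, 6, 7, 9, 10, 11, 12}

{3, 6, 7, 9, 10, 11, 12}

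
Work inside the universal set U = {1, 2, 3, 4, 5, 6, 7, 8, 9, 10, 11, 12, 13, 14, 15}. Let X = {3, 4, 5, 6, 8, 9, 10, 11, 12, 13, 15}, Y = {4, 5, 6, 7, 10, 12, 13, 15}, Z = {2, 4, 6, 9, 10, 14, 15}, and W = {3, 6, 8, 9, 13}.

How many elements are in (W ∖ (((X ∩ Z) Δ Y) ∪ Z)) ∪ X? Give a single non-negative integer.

X ∩ Z = {4, 6, 9, 10, 15}
(X ∩ Z) Δ Y = {5, 7, 9, 12, 13}
((X ∩ Z) Δ Y) ∪ Z = {2, 4, 5, 6, 7, 9, 10, 12, 13, 14, 15}
W ∖ (((X ∩ Z) Δ Y) ∪ Z) = {3, 8}
(W ∖ (((X ∩ Z) Δ Y) ∪ Z)) ∪ X = {3, 4, 5, 6, 8, 9, 10, 11, 12, 13, 15}
|(W ∖ (((X ∩ Z) Δ Y) ∪ Z)) ∪ X| = 11

11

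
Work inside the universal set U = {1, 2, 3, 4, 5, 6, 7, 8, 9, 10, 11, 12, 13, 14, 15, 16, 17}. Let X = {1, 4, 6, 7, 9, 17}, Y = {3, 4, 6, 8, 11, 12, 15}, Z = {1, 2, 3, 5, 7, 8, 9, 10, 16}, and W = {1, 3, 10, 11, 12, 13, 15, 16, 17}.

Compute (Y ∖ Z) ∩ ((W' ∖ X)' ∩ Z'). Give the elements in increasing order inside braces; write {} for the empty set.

{4, 6, 11, 12, 15}

Y ∖ Z = {4, 6, 11, 12, 15}
W' = {2, 4, 5, 6, 7, 8, 9, 14}
W' ∖ X = {2, 5, 8, 14}
(W' ∖ X)' = {1, 3, 4, 6, 7, 9, 10, 11, 12, 13, 15, 16, 17}
Z' = {4, 6, 11, 12, 13, 14, 15, 17}
(W' ∖ X)' ∩ Z' = {4, 6, 11, 12, 13, 15, 17}
(Y ∖ Z) ∩ ((W' ∖ X)' ∩ Z') = {4, 6, 11, 12, 15}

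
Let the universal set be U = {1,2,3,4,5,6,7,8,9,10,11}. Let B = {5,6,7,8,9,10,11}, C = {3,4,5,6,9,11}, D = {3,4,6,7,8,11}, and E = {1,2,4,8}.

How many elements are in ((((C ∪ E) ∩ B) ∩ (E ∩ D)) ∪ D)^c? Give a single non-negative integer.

5

C ∪ E = {1,2,3,4,5,6,8,9,11}
(C ∪ E) ∩ B = {5,6,8,9,11}
E ∩ D = {4,8}
((C ∪ E) ∩ B) ∩ (E ∩ D) = {8}
(((C ∪ E) ∩ B) ∩ (E ∩ D)) ∪ D = {3,4,6,7,8,11}
((((C ∪ E) ∩ B) ∩ (E ∩ D)) ∪ D)^c = {1,2,5,9,10}
|((((C ∪ E) ∩ B) ∩ (E ∩ D)) ∪ D)^c| = 5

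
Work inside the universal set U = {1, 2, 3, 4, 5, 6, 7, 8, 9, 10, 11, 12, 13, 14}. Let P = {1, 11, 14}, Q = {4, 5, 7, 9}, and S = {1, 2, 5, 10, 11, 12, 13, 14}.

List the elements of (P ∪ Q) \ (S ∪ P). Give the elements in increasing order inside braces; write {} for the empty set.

{4, 7, 9}

P ∪ Q = {1, 4, 5, 7, 9, 11, 14}
S ∪ P = {1, 2, 5, 10, 11, 12, 13, 14}
(P ∪ Q) \ (S ∪ P) = {4, 7, 9}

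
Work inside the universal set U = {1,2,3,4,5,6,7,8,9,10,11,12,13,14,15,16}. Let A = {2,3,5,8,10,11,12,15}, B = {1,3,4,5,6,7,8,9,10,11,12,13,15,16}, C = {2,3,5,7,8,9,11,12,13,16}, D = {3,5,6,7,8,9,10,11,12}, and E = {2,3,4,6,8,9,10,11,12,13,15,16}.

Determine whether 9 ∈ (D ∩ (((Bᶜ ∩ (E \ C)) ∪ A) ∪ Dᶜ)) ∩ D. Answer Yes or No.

No

9 ∈ B, so 9 ∉ Bᶜ
9 ∈ E and 9 ∈ C, so 9 ∉ E \ C
9 ∉ Bᶜ and 9 ∉ (E \ C), so 9 ∉ Bᶜ ∩ (E \ C)
9 ∉ (Bᶜ ∩ (E \ C)) and 9 ∉ A, so 9 ∉ (Bᶜ ∩ (E \ C)) ∪ A
9 ∈ D, so 9 ∉ Dᶜ
9 ∉ ((Bᶜ ∩ (E \ C)) ∪ A) and 9 ∉ Dᶜ, so 9 ∉ ((Bᶜ ∩ (E \ C)) ∪ A) ∪ Dᶜ
9 ∈ D and 9 ∉ (((Bᶜ ∩ (E \ C)) ∪ A) ∪ Dᶜ), so 9 ∉ D ∩ (((Bᶜ ∩ (E \ C)) ∪ A) ∪ Dᶜ)
9 ∉ (D ∩ (((Bᶜ ∩ (E \ C)) ∪ A) ∪ Dᶜ)) and 9 ∈ D, so 9 ∉ (D ∩ (((Bᶜ ∩ (E \ C)) ∪ A) ∪ Dᶜ)) ∩ D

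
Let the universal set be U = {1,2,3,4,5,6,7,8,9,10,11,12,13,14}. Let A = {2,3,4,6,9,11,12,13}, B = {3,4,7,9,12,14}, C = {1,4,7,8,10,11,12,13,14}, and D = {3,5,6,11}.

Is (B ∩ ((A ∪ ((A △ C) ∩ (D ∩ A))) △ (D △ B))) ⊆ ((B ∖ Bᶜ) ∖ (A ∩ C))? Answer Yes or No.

A △ C = {1,2,3,6,7,8,9,10,14}
D ∩ A = {3,6,11}
(A △ C) ∩ (D ∩ A) = {3,6}
A ∪ ((A △ C) ∩ (D ∩ A)) = {2,3,4,6,9,11,12,13}
D △ B = {4,5,6,7,9,11,12,14}
(A ∪ ((A △ C) ∩ (D ∩ A))) △ (D △ B) = {2,3,5,7,13,14}
B ∩ ((A ∪ ((A △ C) ∩ (D ∩ A))) △ (D △ B)) = {3,7,14}
Bᶜ = {1,2,5,6,8,10,11,13}
B ∖ Bᶜ = {3,4,7,9,12,14}
A ∩ C = {4,11,12,13}
(B ∖ Bᶜ) ∖ (A ∩ C) = {3,7,9,14}
Every element of {3,7,14} is in {3,7,9,14}, so B ∩ ((A ∪ ((A △ C) ∩ (D ∩ A))) △ (D △ B)) ⊆ (B ∖ Bᶜ) ∖ (A ∩ C).

Yes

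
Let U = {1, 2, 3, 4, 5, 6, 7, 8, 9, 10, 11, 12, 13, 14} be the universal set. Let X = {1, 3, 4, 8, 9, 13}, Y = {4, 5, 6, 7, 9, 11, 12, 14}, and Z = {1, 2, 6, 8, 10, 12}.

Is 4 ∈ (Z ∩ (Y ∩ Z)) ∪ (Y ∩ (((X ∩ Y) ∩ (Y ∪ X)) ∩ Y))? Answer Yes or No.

Yes

4 ∈ Y and 4 ∉ Z, so 4 ∉ Y ∩ Z
4 ∉ Z and 4 ∉ (Y ∩ Z), so 4 ∉ Z ∩ (Y ∩ Z)
4 ∈ X and 4 ∈ Y, so 4 ∈ X ∩ Y
4 ∈ Y and 4 ∈ X, so 4 ∈ Y ∪ X
4 ∈ (X ∩ Y) and 4 ∈ (Y ∪ X), so 4 ∈ (X ∩ Y) ∩ (Y ∪ X)
4 ∈ ((X ∩ Y) ∩ (Y ∪ X)) and 4 ∈ Y, so 4 ∈ ((X ∩ Y) ∩ (Y ∪ X)) ∩ Y
4 ∈ Y and 4 ∈ (((X ∩ Y) ∩ (Y ∪ X)) ∩ Y), so 4 ∈ Y ∩ (((X ∩ Y) ∩ (Y ∪ X)) ∩ Y)
4 ∉ (Z ∩ (Y ∩ Z)) and 4 ∈ (Y ∩ (((X ∩ Y) ∩ (Y ∪ X)) ∩ Y)), so 4 ∈ (Z ∩ (Y ∩ Z)) ∪ (Y ∩ (((X ∩ Y) ∩ (Y ∪ X)) ∩ Y))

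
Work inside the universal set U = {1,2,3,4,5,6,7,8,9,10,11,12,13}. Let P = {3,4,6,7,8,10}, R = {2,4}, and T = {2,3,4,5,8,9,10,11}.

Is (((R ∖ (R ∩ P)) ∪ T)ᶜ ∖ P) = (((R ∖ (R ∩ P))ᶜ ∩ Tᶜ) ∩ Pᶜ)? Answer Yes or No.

Yes

R ∩ P = {4}
R ∖ (R ∩ P) = {2}
(R ∖ (R ∩ P)) ∪ T = {2,3,4,5,8,9,10,11}
((R ∖ (R ∩ P)) ∪ T)ᶜ = {1,6,7,12,13}
((R ∖ (R ∩ P)) ∪ T)ᶜ ∖ P = {1,12,13}
(R ∖ (R ∩ P))ᶜ = {1,3,4,5,6,7,8,9,10,11,12,13}
Tᶜ = {1,6,7,12,13}
(R ∖ (R ∩ P))ᶜ ∩ Tᶜ = {1,6,7,12,13}
Pᶜ = {1,2,5,9,11,12,13}
((R ∖ (R ∩ P))ᶜ ∩ Tᶜ) ∩ Pᶜ = {1,12,13}
Both equal {1,12,13}, so ((R ∖ (R ∩ P)) ∪ T)ᶜ ∖ P = ((R ∖ (R ∩ P))ᶜ ∩ Tᶜ) ∩ Pᶜ.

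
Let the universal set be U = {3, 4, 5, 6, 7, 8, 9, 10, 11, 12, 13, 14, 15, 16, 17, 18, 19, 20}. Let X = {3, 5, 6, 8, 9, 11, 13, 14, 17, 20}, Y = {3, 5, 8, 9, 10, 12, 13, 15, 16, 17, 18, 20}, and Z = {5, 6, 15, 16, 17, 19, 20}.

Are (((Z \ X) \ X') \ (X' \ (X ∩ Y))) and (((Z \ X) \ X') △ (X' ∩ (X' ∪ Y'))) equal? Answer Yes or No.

Z \ X = {15, 16, 19}
X' = {4, 7, 10, 12, 15, 16, 18, 19}
(Z \ X) \ X' = {}
X ∩ Y = {3, 5, 8, 9, 13, 17, 20}
X' \ (X ∩ Y) = {4, 7, 10, 12, 15, 16, 18, 19}
((Z \ X) \ X') \ (X' \ (X ∩ Y)) = {}
Y' = {4, 6, 7, 11, 14, 19}
X' ∪ Y' = {4, 6, 7, 10, 11, 12, 14, 15, 16, 18, 19}
X' ∩ (X' ∪ Y') = {4, 7, 10, 12, 15, 16, 18, 19}
((Z \ X) \ X') △ (X' ∩ (X' ∪ Y')) = {4, 7, 10, 12, 15, 16, 18, 19}
4 ∈ ((Z \ X) \ X') △ (X' ∩ (X' ∪ Y')) but 4 ∉ ((Z \ X) \ X') \ (X' \ (X ∩ Y)), so they differ.

No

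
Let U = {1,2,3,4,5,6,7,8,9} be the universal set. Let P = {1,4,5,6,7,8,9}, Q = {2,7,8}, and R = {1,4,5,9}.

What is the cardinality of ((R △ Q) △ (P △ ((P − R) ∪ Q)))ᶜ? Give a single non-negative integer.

7

R △ Q = {1,2,4,5,7,8,9}
P − R = {6,7,8}
(P − R) ∪ Q = {2,6,7,8}
P △ ((P − R) ∪ Q) = {1,2,4,5,9}
(R △ Q) △ (P △ ((P − R) ∪ Q)) = {7,8}
((R △ Q) △ (P △ ((P − R) ∪ Q)))ᶜ = {1,2,3,4,5,6,9}
|((R △ Q) △ (P △ ((P − R) ∪ Q)))ᶜ| = 7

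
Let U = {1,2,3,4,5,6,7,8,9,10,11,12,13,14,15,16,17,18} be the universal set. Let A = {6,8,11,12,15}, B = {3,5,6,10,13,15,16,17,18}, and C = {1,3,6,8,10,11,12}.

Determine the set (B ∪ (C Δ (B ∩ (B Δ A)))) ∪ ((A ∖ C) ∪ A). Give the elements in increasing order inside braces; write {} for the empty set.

{1,3,5,6,8,10,11,12,13,15,16,17,18}

B Δ A = {3,5,8,10,11,12,13,16,17,18}
B ∩ (B Δ A) = {3,5,10,13,16,17,18}
C Δ (B ∩ (B Δ A)) = {1,5,6,8,11,12,13,16,17,18}
B ∪ (C Δ (B ∩ (B Δ A))) = {1,3,5,6,8,10,11,12,13,15,16,17,18}
A ∖ C = {15}
(A ∖ C) ∪ A = {6,8,11,12,15}
(B ∪ (C Δ (B ∩ (B Δ A)))) ∪ ((A ∖ C) ∪ A) = {1,3,5,6,8,10,11,12,13,15,16,17,18}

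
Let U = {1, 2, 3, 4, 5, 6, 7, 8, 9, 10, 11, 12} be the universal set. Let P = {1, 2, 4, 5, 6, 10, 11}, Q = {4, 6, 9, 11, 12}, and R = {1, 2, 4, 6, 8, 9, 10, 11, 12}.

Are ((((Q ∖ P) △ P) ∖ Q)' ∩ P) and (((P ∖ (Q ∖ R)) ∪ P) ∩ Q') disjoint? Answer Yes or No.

Yes

Q ∖ P = {9, 12}
(Q ∖ P) △ P = {1, 2, 4, 5, 6, 9, 10, 11, 12}
((Q ∖ P) △ P) ∖ Q = {1, 2, 5, 10}
(((Q ∖ P) △ P) ∖ Q)' = {3, 4, 6, 7, 8, 9, 11, 12}
(((Q ∖ P) △ P) ∖ Q)' ∩ P = {4, 6, 11}
Q ∖ R = {}
P ∖ (Q ∖ R) = {1, 2, 4, 5, 6, 10, 11}
(P ∖ (Q ∖ R)) ∪ P = {1, 2, 4, 5, 6, 10, 11}
Q' = {1, 2, 3, 5, 7, 8, 10}
((P ∖ (Q ∖ R)) ∪ P) ∩ Q' = {1, 2, 5, 10}
{4, 6, 11} and {1, 2, 5, 10} share no elements.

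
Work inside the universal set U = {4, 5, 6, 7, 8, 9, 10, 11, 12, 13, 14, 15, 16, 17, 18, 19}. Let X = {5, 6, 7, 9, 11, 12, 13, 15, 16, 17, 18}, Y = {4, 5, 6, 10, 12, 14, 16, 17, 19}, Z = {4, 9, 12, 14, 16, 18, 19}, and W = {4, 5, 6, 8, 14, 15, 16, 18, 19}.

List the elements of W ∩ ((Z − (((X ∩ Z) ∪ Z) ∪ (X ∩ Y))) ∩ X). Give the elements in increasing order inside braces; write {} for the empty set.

X ∩ Z = {9, 12, 16, 18}
(X ∩ Z) ∪ Z = {4, 9, 12, 14, 16, 18, 19}
X ∩ Y = {5, 6, 12, 16, 17}
((X ∩ Z) ∪ Z) ∪ (X ∩ Y) = {4, 5, 6, 9, 12, 14, 16, 17, 18, 19}
Z − (((X ∩ Z) ∪ Z) ∪ (X ∩ Y)) = {}
(Z − (((X ∩ Z) ∪ Z) ∪ (X ∩ Y))) ∩ X = {}
W ∩ ((Z − (((X ∩ Z) ∪ Z) ∪ (X ∩ Y))) ∩ X) = {}

{}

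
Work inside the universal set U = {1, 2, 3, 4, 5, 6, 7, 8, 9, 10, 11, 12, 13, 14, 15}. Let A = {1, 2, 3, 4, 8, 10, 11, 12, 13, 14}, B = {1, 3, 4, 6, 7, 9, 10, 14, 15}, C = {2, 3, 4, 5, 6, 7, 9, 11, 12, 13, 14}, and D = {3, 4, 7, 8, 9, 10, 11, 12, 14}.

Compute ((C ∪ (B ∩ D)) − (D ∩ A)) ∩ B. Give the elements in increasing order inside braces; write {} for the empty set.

B ∩ D = {3, 4, 7, 9, 10, 14}
C ∪ (B ∩ D) = {2, 3, 4, 5, 6, 7, 9, 10, 11, 12, 13, 14}
D ∩ A = {3, 4, 8, 10, 11, 12, 14}
(C ∪ (B ∩ D)) − (D ∩ A) = {2, 5, 6, 7, 9, 13}
((C ∪ (B ∩ D)) − (D ∩ A)) ∩ B = {6, 7, 9}

{6, 7, 9}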